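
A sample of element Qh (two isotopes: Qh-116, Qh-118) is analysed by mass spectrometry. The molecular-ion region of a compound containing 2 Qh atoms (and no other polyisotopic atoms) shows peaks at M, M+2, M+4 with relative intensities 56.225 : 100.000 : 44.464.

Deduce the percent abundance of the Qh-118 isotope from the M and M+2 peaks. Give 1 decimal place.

47.1%

Let p = fractional abundance of Qh-116. I(M+2)/I(M) = [C(2,1)·p^1·(1−p)] / p^2 = 2·(1−p)/p = 100.000/56.225 = 1.7786
(1−p)/p = 1.7786/2 = 0.8893  ⇒  p = 1/(1 + 0.8893) = 0.5293
Qh-116: 52.9%, Qh-118: 47.1%.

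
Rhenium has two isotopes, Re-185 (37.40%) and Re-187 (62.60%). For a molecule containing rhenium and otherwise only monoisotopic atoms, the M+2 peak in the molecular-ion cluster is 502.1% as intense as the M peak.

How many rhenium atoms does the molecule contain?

3

The M+2/M ratio from n Re atoms is n · q/p = n · 0.6260/0.3740.
n = 5.021 × 0.3740/0.6260 = 3.00 ≈ 3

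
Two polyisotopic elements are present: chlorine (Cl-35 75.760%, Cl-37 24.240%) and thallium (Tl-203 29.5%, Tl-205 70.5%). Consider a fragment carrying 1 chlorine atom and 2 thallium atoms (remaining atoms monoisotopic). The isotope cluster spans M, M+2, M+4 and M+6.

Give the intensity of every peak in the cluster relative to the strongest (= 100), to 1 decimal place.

Chlorine pattern (n=1): 0.7576 : 0.2424
Thallium pattern (n=2): 0.087025 : 0.41595 : 0.497025
Convolve the two distributions (both contribute in 2-u steps):
  M: 0.7576×0.087025 = 0.065930
  M+2: 0.7576×0.41595 + 0.2424×0.087025 = 0.336219
  M+4: 0.7576×0.497025 + 0.2424×0.41595 = 0.477372
  M+6: 0.2424×0.497025 = 0.120479
Scale to base peak (0.477372) = 100: 13.8 : 70.4 : 100.0 : 25.2

13.8 : 70.4 : 100.0 : 25.2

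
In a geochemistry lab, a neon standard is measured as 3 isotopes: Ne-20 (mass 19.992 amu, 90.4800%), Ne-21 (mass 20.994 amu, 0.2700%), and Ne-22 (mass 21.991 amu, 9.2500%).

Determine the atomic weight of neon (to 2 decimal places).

20.18 amu

Ar = Σ fᵢ·mᵢ = 0.904800 × 19.992 + 0.002700 × 20.994 + 0.092500 × 21.991
= 18.0888 + 0.0567 + 2.0342 = 20.1797 amu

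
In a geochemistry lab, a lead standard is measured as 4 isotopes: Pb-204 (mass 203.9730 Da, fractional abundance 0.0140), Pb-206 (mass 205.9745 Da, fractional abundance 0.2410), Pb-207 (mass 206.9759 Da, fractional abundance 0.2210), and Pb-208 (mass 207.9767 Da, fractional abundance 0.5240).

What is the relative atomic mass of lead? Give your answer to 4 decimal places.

207.2169 Da

Weight each isotope mass by its fractional abundance: 0.0140 × 203.9730 + 0.2410 × 205.9745 + 0.2210 × 206.9759 + 0.5240 × 207.9767
= 2.85562 + 49.63985 + 45.74167 + 108.97979 = 207.21693 Da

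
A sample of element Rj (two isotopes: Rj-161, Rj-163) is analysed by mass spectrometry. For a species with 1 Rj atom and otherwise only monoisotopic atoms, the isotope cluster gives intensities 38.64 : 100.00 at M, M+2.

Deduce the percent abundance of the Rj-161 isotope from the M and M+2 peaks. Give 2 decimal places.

If p is the fraction of Rj that is Rj-161, then I(M+2)/I(M) = [C(1,1)·p^0·(1−p)] / p^1 = 1·(1−p)/p = 100.00/38.64 = 2.5880
(1−p)/p = 2.5880/1 = 2.5880  ⇒  p = 1/(1 + 2.5880) = 0.2787
Rj-161: 27.87%, Rj-163: 72.13%.

27.87%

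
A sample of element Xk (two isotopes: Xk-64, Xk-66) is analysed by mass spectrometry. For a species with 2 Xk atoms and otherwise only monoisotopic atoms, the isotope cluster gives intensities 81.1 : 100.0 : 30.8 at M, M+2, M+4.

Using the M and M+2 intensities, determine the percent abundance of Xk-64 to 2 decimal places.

61.86%

Let p = fractional abundance of Xk-64. I(M+2)/I(M) = [C(2,1)·p^1·(1−p)] / p^2 = 2·(1−p)/p = 100.0/81.1 = 1.2330
(1−p)/p = 1.2330/2 = 0.6165  ⇒  p = 1/(1 + 0.6165) = 0.6186
Xk-64: 61.86%, Xk-66: 38.14%.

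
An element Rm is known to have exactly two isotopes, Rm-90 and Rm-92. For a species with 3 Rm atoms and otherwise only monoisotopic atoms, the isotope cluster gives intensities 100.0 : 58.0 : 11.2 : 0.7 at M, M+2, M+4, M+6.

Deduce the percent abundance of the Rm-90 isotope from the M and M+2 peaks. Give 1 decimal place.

Write p for the Rm-90 fraction. I(M+2)/I(M) = [C(3,1)·p^2·(1−p)] / p^3 = 3·(1−p)/p = 58.0/100.0 = 0.5800
(1−p)/p = 0.5800/3 = 0.1933  ⇒  p = 1/(1 + 0.1933) = 0.8380
Rm-90: 83.8%, Rm-92: 16.2%.

83.8%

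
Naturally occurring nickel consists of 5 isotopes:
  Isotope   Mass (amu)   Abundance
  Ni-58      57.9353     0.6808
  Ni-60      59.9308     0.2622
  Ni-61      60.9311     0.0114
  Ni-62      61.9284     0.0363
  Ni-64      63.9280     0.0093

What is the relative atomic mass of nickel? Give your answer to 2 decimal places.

Weight each isotope mass by its fractional abundance: 0.6808 × 57.9353 + 0.2622 × 59.9308 + 0.0114 × 60.9311 + 0.0363 × 61.9284 + 0.0093 × 63.9280
= 39.44235 + 15.71386 + 0.69461 + 2.24800 + 0.59453 = 58.69335 amu

58.69 amu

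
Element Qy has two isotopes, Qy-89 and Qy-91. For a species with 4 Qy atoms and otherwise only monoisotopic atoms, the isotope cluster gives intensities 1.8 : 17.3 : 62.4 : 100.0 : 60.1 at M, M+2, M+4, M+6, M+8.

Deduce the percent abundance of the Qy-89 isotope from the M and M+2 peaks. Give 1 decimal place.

If p is the fraction of Qy that is Qy-89, then I(M+2)/I(M) = [C(4,1)·p^3·(1−p)] / p^4 = 4·(1−p)/p = 17.3/1.8 = 9.6111
(1−p)/p = 9.6111/4 = 2.4028  ⇒  p = 1/(1 + 2.4028) = 0.2939
Qy-89: 29.4%, Qy-91: 70.6%.

29.4%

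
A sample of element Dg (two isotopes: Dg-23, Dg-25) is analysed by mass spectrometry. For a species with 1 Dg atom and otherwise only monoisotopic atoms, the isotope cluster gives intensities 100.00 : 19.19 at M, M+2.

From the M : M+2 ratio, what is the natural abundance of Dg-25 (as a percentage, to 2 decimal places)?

16.10%

If p is the fraction of Dg that is Dg-23, then I(M+2)/I(M) = [C(1,1)·p^0·(1−p)] / p^1 = 1·(1−p)/p = 19.19/100.00 = 0.1919
(1−p)/p = 0.1919/1 = 0.1919  ⇒  p = 1/(1 + 0.1919) = 0.8390
Dg-23: 83.90%, Dg-25: 16.10%.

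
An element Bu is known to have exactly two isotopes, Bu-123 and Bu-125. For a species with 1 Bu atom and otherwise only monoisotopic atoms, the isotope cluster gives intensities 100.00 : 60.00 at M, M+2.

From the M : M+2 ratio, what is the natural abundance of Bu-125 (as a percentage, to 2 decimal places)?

37.50%

If p is the fraction of Bu that is Bu-123, then I(M+2)/I(M) = [C(1,1)·p^0·(1−p)] / p^1 = 1·(1−p)/p = 60.00/100.00 = 0.6000
(1−p)/p = 0.6000/1 = 0.6000  ⇒  p = 1/(1 + 0.6000) = 0.6250
Bu-123: 62.50%, Bu-125: 37.50%.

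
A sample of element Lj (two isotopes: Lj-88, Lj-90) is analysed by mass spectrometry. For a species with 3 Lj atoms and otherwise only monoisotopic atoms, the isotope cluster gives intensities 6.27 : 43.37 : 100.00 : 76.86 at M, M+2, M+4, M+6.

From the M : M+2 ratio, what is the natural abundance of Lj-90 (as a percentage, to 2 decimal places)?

If p is the fraction of Lj that is Lj-88, then I(M+2)/I(M) = [C(3,1)·p^2·(1−p)] / p^3 = 3·(1−p)/p = 43.37/6.27 = 6.9171
(1−p)/p = 6.9171/3 = 2.3057  ⇒  p = 1/(1 + 2.3057) = 0.3025
Lj-88: 30.25%, Lj-90: 69.75%.

69.75%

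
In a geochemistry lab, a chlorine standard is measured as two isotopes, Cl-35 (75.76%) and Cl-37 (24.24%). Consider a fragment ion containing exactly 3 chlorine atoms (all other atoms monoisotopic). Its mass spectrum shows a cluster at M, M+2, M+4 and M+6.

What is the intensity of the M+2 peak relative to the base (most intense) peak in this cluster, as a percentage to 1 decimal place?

96.0%

Term probabilities: M 0.4348, M+2 0.4174, M+4 0.1335, M+6 0.0142. Base peak = M.
P(M) = C(3,0) × 0.7576^3 × 0.2424^0 = 1 × 0.4348304 × 1.0000 = 0.434830 (base)
P(M+2) = C(3,1) × 0.7576^2 × 0.2424^1 = 3 × 0.57395776 × 0.2424 = 0.417382
Relative intensity = 0.417382 / 0.434830 × 100 = 96.0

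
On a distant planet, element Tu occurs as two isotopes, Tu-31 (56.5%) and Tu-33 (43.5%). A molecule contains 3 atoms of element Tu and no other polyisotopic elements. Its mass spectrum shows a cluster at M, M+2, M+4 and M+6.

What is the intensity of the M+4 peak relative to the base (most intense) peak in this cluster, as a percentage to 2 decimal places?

76.99%

Term probabilities: M 0.1804, M+2 0.4166, M+4 0.3207, M+6 0.0823. Base peak = M+2.
P(M+2) = C(3,1) × 0.565^2 × 0.435^1 = 3 × 0.319225 × 0.4350 = 0.416589 (base)
P(M+4) = C(3,2) × 0.565^1 × 0.435^2 = 3 × 0.5650 × 0.189225 = 0.320736
Relative intensity = 0.320736 / 0.416589 × 100 = 76.99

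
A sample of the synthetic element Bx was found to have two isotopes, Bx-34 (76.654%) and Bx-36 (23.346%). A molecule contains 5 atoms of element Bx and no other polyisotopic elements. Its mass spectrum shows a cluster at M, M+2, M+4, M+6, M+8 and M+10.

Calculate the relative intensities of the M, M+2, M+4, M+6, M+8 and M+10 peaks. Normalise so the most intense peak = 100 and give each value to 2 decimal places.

Each Bx atom is independently Bx-34 (p = 0.76654) or Bx-36 (q = 0.23346); the cluster is the binomial expansion (p + q)^5.
P(M) = 0.76654^5 = 0.264651
P(M+2) = 5 × 0.76654^4 × 0.23346^1 = 0.403016
P(M+4) = 10 × 0.76654^3 × 0.23346^2 = 0.245488
P(M+6) = 10 × 0.76654^2 × 0.23346^3 = 0.074767
P(M+8) = 5 × 0.76654^1 × 0.23346^4 = 0.011386
P(M+10) = 0.23346^5 = 0.000694
The M+2 peak is largest (0.403016); scaling to 100 gives 65.67 : 100.00 : 60.91 : 18.55 : 2.83 : 0.17.

65.67 : 100.00 : 60.91 : 18.55 : 2.83 : 0.17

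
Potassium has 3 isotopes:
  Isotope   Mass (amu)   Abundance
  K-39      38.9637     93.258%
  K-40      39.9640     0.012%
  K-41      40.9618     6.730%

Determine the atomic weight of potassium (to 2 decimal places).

39.10 amu

The abundance-weighted mean is 0.93258 × 38.9637 + 0.00012 × 39.9640 + 0.06730 × 40.9618
= 36.33677 + 0.00480 + 2.75673 = 39.09830 amu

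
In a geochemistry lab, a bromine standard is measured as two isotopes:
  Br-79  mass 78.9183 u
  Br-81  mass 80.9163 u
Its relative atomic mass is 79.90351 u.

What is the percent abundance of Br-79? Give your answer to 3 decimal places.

50.690%

Let x be the fractional abundance of Br-79; then Br-81 has abundance 1 − x.
78.9183·x + 80.9163·(1 − x) = 79.90351
(78.9183 − 80.9163)·x = 79.90351 − 80.9163
x = -1.01279 / -1.9980 = 0.50690 → 50.690% Br-79, 49.310% Br-81.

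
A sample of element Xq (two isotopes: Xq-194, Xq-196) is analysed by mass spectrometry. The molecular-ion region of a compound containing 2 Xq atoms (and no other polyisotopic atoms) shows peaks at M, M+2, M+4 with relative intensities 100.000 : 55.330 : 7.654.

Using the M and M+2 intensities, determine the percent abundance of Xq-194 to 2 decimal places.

If p is the fraction of Xq that is Xq-194, then I(M+2)/I(M) = [C(2,1)·p^1·(1−p)] / p^2 = 2·(1−p)/p = 55.330/100.000 = 0.5533
(1−p)/p = 0.5533/2 = 0.2767  ⇒  p = 1/(1 + 0.2767) = 0.7833
Xq-194: 78.33%, Xq-196: 21.67%.

78.33%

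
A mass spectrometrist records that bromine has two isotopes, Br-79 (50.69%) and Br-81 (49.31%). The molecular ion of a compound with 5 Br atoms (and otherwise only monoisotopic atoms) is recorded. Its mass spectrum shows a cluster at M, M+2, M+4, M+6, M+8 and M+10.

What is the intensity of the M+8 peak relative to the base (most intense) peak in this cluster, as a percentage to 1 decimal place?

47.3%

(0.5069 + 0.4931)^5 gives M 0.0335, M+2 0.1628, M+4 0.3167, M+6 0.3081, M+8 0.1498, M+10 0.0292; the largest is M+4.
P(M+4) = C(5,2) × 0.5069^3 × 0.4931^2 = 10 × 0.13024674 × 0.24314761 = 0.316692 (base)
P(M+8) = C(5,4) × 0.5069^1 × 0.4931^4 = 5 × 0.5069 × 0.05912076 = 0.149842
Relative intensity = 0.149842 / 0.316692 × 100 = 47.3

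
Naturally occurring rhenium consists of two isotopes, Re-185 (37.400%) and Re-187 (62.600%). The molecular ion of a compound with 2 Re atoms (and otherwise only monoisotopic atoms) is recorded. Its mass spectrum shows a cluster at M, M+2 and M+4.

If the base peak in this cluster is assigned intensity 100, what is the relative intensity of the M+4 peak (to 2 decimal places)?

Term probabilities: M 0.1399, M+2 0.4682, M+4 0.3919. Base peak = M+2.
P(M+2) = C(2,1) × 0.37400^1 × 0.62600^1 = 2 × 0.3740 × 0.6260 = 0.468248 (base)
P(M+4) = C(2,2) × 0.37400^0 × 0.62600^2 = 1 × 1.0000 × 0.391876 = 0.391876
Relative intensity = 0.391876 / 0.468248 × 100 = 83.69

83.69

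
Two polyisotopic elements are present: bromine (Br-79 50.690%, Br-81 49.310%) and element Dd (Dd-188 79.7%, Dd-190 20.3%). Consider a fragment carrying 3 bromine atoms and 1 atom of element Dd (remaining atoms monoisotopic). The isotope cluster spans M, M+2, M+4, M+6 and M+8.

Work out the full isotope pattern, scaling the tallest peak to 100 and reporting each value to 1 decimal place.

Bromine pattern (n=3): 0.13024674 : 0.3801026 : 0.36975457 : 0.11989609
Element Dd pattern (n=1): 0.7970 : 0.2030
Convolve the two distributions (both contribute in 2-u steps):
  M: 0.13024674×0.7970 = 0.103807
  M+2: 0.13024674×0.2030 + 0.3801026×0.7970 = 0.329382
  M+4: 0.3801026×0.2030 + 0.36975457×0.7970 = 0.371855
  M+6: 0.36975457×0.2030 + 0.11989609×0.7970 = 0.170617
  M+8: 0.11989609×0.2030 = 0.024339
Scale to base peak (0.371855) = 100: 27.9 : 88.6 : 100.0 : 45.9 : 6.5

27.9 : 88.6 : 100.0 : 45.9 : 6.5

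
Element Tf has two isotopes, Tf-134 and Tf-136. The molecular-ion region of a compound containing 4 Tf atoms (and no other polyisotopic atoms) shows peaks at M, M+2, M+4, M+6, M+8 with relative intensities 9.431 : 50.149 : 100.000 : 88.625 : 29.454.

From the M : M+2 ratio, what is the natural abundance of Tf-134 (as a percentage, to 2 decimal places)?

Write p for the Tf-134 fraction. I(M+2)/I(M) = [C(4,1)·p^3·(1−p)] / p^4 = 4·(1−p)/p = 50.149/9.431 = 5.3175
(1−p)/p = 5.3175/4 = 1.3294  ⇒  p = 1/(1 + 1.3294) = 0.4293
Tf-134: 42.93%, Tf-136: 57.07%.

42.93%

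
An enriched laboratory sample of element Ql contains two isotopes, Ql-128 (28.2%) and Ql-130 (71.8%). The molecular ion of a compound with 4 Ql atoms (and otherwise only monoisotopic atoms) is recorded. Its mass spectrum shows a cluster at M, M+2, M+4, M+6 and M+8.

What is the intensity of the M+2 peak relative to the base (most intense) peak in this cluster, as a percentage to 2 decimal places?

15.43%

(0.282 + 0.718)^4 gives M 0.0063, M+2 0.0644, M+4 0.2460, M+6 0.4175, M+8 0.2658; the largest is M+6.
P(M+6) = C(4,3) × 0.282^1 × 0.718^3 = 4 × 0.2820 × 0.37014623 = 0.417525 (base)
P(M+2) = C(4,1) × 0.282^3 × 0.718^1 = 4 × 0.02242577 × 0.7180 = 0.064407
Relative intensity = 0.064407 / 0.417525 × 100 = 15.43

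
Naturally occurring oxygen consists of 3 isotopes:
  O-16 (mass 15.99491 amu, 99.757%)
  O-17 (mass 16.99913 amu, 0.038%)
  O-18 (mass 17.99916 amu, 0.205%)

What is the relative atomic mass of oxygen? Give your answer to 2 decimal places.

16.00 amu

The abundance-weighted mean is 0.99757 × 15.99491 + 0.00038 × 16.99913 + 0.00205 × 17.99916
= 15.956042 + 0.006460 + 0.036898 = 15.999400 amu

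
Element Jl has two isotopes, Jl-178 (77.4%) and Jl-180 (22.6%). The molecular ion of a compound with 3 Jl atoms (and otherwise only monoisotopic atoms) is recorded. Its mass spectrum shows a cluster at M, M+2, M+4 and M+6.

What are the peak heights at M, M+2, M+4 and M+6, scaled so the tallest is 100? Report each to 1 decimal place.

Each Jl atom is independently Jl-178 (p = 0.774) or Jl-180 (q = 0.226); the cluster is the binomial expansion (p + q)^3.
P(M) = 0.774^3 = 0.463685
P(M+2) = 3 × 0.774^2 × 0.226^1 = 0.406174
P(M+4) = 3 × 0.774^1 × 0.226^2 = 0.118598
P(M+6) = 0.226^3 = 0.011543
The M peak is largest (0.463685); scaling to 100 gives 100.0 : 87.6 : 25.6 : 2.5.

100.0 : 87.6 : 25.6 : 2.5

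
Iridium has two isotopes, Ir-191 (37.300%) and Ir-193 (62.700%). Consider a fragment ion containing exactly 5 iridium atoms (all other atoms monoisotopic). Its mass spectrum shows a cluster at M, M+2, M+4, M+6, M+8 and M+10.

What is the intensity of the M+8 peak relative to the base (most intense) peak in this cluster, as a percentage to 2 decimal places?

84.05%

Term probabilities: M 0.0072, M+2 0.0607, M+4 0.2040, M+6 0.3429, M+8 0.2882, M+10 0.0969. Base peak = M+6.
P(M+6) = C(5,3) × 0.37300^2 × 0.62700^3 = 10 × 0.139129 × 0.24649188 = 0.342942 (base)
P(M+8) = C(5,4) × 0.37300^1 × 0.62700^4 = 5 × 0.3730 × 0.15455041 = 0.288237
Relative intensity = 0.288237 / 0.342942 × 100 = 84.05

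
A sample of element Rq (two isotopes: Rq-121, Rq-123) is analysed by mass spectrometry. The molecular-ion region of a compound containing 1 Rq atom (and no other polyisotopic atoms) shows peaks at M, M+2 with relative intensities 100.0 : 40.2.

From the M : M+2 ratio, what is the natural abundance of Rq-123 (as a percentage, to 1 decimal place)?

28.7%

Write p for the Rq-121 fraction. I(M+2)/I(M) = [C(1,1)·p^0·(1−p)] / p^1 = 1·(1−p)/p = 40.2/100.0 = 0.4020
(1−p)/p = 0.4020/1 = 0.4020  ⇒  p = 1/(1 + 0.4020) = 0.7133
Rq-121: 71.3%, Rq-123: 28.7%.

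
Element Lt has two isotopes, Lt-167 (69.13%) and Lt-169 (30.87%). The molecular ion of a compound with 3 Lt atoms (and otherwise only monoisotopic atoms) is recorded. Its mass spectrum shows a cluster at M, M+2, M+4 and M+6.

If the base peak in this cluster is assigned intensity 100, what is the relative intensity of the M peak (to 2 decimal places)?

(0.6913 + 0.3087)^3 gives M 0.3304, M+2 0.4426, M+4 0.1976, M+6 0.0294; the largest is M+2.
P(M+2) = C(3,1) × 0.6913^2 × 0.3087^1 = 3 × 0.47789569 × 0.3087 = 0.442579 (base)
P(M) = C(3,0) × 0.6913^3 × 0.3087^0 = 1 × 0.33036929 × 1.0000 = 0.330369
Relative intensity = 0.330369 / 0.442579 × 100 = 74.65

74.65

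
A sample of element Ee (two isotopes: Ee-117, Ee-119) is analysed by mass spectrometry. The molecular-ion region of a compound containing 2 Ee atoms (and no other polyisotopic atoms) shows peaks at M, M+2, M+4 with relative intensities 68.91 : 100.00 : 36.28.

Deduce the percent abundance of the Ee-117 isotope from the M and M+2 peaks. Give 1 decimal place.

58.0%

Let p = fractional abundance of Ee-117. I(M+2)/I(M) = [C(2,1)·p^1·(1−p)] / p^2 = 2·(1−p)/p = 100.00/68.91 = 1.4512
(1−p)/p = 1.4512/2 = 0.7256  ⇒  p = 1/(1 + 0.7256) = 0.5795
Ee-117: 58.0%, Ee-119: 42.0%.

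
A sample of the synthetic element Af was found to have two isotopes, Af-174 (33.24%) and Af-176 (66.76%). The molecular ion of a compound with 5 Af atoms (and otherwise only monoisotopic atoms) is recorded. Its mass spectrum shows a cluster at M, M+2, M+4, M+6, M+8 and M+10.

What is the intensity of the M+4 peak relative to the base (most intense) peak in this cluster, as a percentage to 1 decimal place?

49.6%

Binomial terms of (0.3324 + 0.6676)^5: M 0.0041, M+2 0.0408, M+4 0.1637, M+6 0.3288, M+8 0.3301, M+10 0.1326 → M+8 is the base peak.
P(M+8) = C(5,4) × 0.3324^1 × 0.6676^4 = 5 × 0.3324 × 0.19863936 = 0.330139 (base)
P(M+4) = C(5,2) × 0.3324^3 × 0.6676^2 = 10 × 0.0367268 × 0.44568976 = 0.163688
Relative intensity = 0.163688 / 0.330139 × 100 = 49.6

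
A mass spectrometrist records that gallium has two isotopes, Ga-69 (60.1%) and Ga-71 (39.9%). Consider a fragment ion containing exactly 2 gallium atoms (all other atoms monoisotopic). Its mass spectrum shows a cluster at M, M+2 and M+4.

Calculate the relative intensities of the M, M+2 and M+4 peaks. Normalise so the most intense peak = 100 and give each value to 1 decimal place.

75.3 : 100.0 : 33.2

The 2 Ga atoms are independent, so intensities follow the terms of (0.601 + 0.399)^2.
P(M) = 0.601^2 = 0.361201
P(M+2) = 2 × 0.601^1 × 0.399^1 = 0.479598
P(M+4) = 0.399^2 = 0.159201
The M+2 peak is largest (0.479598); scaling to 100 gives 75.3 : 100.0 : 33.2.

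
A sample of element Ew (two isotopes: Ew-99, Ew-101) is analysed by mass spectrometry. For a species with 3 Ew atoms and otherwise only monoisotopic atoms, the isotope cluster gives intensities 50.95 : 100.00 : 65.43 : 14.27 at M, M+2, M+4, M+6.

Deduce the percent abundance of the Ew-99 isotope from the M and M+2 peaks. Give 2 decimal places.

60.45%

Write p for the Ew-99 fraction. I(M+2)/I(M) = [C(3,1)·p^2·(1−p)] / p^3 = 3·(1−p)/p = 100.00/50.95 = 1.9627
(1−p)/p = 1.9627/3 = 0.6542  ⇒  p = 1/(1 + 0.6542) = 0.6045
Ew-99: 60.45%, Ew-101: 39.55%.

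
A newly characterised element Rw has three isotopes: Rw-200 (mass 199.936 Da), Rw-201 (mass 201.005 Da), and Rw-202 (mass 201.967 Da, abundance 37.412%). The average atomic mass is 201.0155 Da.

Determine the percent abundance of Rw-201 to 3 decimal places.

The remaining 62.588% is split between Rw-200 (fraction x) and Rw-201 (fraction 0.62588 − x).
Substituting: 199.936x + 201.005(0.62588 − x) = 125.45560596
(199.936 − 201.005)x = -0.34940344  ⇒  x = 0.32685, y = 0.29903
Rw-200: 32.685%, Rw-201: 29.903%.

29.903%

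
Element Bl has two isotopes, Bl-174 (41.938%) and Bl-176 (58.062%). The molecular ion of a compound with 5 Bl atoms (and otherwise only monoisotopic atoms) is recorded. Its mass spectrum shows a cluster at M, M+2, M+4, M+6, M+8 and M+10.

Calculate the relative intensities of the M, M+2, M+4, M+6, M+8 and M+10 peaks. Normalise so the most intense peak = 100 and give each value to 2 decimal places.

3.77 : 26.09 : 72.23 : 100.00 : 69.22 : 19.17

Each Bl atom is independently Bl-174 (p = 0.41938) or Bl-176 (q = 0.58062); the cluster is the binomial expansion (p + q)^5.
P(M) = 0.41938^5 = 0.012973
P(M+2) = 5 × 0.41938^4 × 0.58062^1 = 0.089803
P(M+4) = 10 × 0.41938^3 × 0.58062^2 = 0.248661
P(M+6) = 10 × 0.41938^2 × 0.58062^3 = 0.344264
P(M+8) = 5 × 0.41938^1 × 0.58062^4 = 0.238312
P(M+10) = 0.58062^5 = 0.065987
The M+6 peak is largest (0.344264); scaling to 100 gives 3.77 : 26.09 : 72.23 : 100.00 : 69.22 : 19.17.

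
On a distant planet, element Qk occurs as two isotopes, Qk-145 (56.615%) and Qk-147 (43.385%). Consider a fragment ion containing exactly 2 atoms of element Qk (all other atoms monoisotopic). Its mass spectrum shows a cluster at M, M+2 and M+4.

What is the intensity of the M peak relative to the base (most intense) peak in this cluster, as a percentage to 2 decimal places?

Binomial terms of (0.56615 + 0.43385)^2: M 0.3205, M+2 0.4912, M+4 0.1882 → M+2 is the base peak.
P(M+2) = C(2,1) × 0.56615^1 × 0.43385^1 = 2 × 0.56615 × 0.43385 = 0.491248 (base)
P(M) = C(2,0) × 0.56615^2 × 0.43385^0 = 1 × 0.32052582 × 1.0000 = 0.320526
Relative intensity = 0.320526 / 0.491248 × 100 = 65.25

65.25%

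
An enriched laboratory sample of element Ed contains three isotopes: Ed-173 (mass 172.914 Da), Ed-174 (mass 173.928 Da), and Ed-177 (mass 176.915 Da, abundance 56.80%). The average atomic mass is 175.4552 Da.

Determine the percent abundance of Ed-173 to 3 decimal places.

16.708%

Let x and y be the fractions of Ed-173 and Ed-174. Then x + y = 1 − 0.5680 = 0.4320 and 172.914x + 173.928y = 175.4552 − 0.5680×176.915 = 74.96748.
Substituting: 172.914x + 173.928(0.4320 − x) = 74.96748
(172.914 − 173.928)x = -0.169416  ⇒  x = 0.16708, y = 0.26492
Ed-173: 16.708%, Ed-174: 26.492%.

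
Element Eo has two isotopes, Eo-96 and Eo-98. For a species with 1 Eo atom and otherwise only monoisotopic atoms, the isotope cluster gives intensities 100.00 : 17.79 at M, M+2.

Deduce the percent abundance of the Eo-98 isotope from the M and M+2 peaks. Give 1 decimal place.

Let p = fractional abundance of Eo-96. I(M+2)/I(M) = [C(1,1)·p^0·(1−p)] / p^1 = 1·(1−p)/p = 17.79/100.00 = 0.1779
(1−p)/p = 0.1779/1 = 0.1779  ⇒  p = 1/(1 + 0.1779) = 0.8490
Eo-96: 84.9%, Eo-98: 15.1%.

15.1%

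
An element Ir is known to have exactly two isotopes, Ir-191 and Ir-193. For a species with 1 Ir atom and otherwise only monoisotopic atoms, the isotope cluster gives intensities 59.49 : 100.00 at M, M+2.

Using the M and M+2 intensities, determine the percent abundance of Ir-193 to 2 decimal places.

Let p = fractional abundance of Ir-191. I(M+2)/I(M) = [C(1,1)·p^0·(1−p)] / p^1 = 1·(1−p)/p = 100.00/59.49 = 1.6810
(1−p)/p = 1.6810/1 = 1.6810  ⇒  p = 1/(1 + 1.6810) = 0.3730
Ir-191: 37.30%, Ir-193: 62.70%.

62.70%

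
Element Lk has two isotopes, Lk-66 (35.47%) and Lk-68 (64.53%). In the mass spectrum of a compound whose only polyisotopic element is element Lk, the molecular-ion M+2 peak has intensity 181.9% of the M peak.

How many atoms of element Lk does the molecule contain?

1

With n Lk atoms, P(M+2)/P(M) = C(n,1)·p^(n−1)q / p^n = n·q/p = n · 0.6453/0.3547.
n = 1.819 × 0.3547/0.6453 = 1.00 ≈ 1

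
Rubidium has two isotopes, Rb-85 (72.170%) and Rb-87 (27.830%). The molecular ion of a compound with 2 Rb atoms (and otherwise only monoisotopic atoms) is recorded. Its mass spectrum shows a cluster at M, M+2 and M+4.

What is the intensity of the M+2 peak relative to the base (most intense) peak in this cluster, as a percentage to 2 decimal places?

77.12%

Term probabilities: M 0.5209, M+2 0.4017, M+4 0.0775. Base peak = M.
P(M) = C(2,0) × 0.72170^2 × 0.27830^0 = 1 × 0.52085089 × 1.0000 = 0.520851 (base)
P(M+2) = C(2,1) × 0.72170^1 × 0.27830^1 = 2 × 0.7217 × 0.2783 = 0.401698
Relative intensity = 0.401698 / 0.520851 × 100 = 77.12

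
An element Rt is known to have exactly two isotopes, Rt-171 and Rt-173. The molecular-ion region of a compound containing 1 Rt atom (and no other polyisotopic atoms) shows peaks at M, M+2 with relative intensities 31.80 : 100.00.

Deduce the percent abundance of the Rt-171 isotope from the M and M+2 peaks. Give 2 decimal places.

Let p = fractional abundance of Rt-171. I(M+2)/I(M) = [C(1,1)·p^0·(1−p)] / p^1 = 1·(1−p)/p = 100.00/31.80 = 3.1447
(1−p)/p = 3.1447/1 = 3.1447  ⇒  p = 1/(1 + 3.1447) = 0.2413
Rt-171: 24.13%, Rt-173: 75.87%.

24.13%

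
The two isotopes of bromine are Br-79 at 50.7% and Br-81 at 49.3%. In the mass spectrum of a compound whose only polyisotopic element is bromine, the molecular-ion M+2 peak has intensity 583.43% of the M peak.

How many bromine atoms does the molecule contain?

6

For n independent Br atoms, I(M+2)/I(M) = n · (abundance Br-81) / (abundance Br-79) = n · 0.493/0.507.
n = 5.8343 × 0.507/0.493 = 6.00 ≈ 6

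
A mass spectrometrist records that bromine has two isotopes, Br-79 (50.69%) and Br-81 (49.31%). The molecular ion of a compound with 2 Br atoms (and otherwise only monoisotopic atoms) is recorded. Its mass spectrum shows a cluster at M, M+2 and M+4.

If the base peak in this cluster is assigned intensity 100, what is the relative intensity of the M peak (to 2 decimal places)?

51.40

(0.5069 + 0.4931)^2 gives M 0.2569, M+2 0.4999, M+4 0.2431; the largest is M+2.
P(M+2) = C(2,1) × 0.5069^1 × 0.4931^1 = 2 × 0.5069 × 0.4931 = 0.499905 (base)
P(M) = C(2,0) × 0.5069^2 × 0.4931^0 = 1 × 0.25694761 × 1.0000 = 0.256948
Relative intensity = 0.256948 / 0.499905 × 100 = 51.40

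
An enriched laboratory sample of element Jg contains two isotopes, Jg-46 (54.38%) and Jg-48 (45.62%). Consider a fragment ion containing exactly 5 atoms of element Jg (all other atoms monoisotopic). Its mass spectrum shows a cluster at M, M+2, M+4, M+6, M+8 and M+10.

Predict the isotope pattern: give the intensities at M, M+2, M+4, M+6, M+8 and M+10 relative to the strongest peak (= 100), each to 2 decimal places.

The 5 Jg atoms are independent, so intensities follow the terms of (0.5438 + 0.4562)^5.
P(M) = 0.5438^5 = 0.047555
P(M+2) = 5 × 0.5438^4 × 0.4562^1 = 0.199472
P(M+4) = 10 × 0.5438^3 × 0.4562^2 = 0.334679
P(M+6) = 10 × 0.5438^2 × 0.4562^3 = 0.280766
P(M+8) = 5 × 0.5438^1 × 0.4562^4 = 0.117769
P(M+10) = 0.4562^5 = 0.019760
The M+4 peak is largest (0.334679); scaling to 100 gives 14.21 : 59.60 : 100.00 : 83.89 : 35.19 : 5.90.

14.21 : 59.60 : 100.00 : 83.89 : 35.19 : 5.90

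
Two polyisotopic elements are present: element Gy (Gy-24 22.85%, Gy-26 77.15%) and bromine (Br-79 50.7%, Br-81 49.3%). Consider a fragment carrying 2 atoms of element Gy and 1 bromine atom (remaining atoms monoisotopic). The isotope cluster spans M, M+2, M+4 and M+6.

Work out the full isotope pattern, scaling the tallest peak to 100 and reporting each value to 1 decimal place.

Element Gy pattern (n=2): 0.05221225 : 0.3525755 : 0.59521225
Bromine pattern (n=1): 0.5070 : 0.4930
Convolve the two distributions (both contribute in 2-u steps):
  M: 0.05221225×0.5070 = 0.026472
  M+2: 0.05221225×0.4930 + 0.3525755×0.5070 = 0.204496
  M+4: 0.3525755×0.4930 + 0.59521225×0.5070 = 0.475592
  M+6: 0.59521225×0.4930 = 0.293440
Scale to base peak (0.475592) = 100: 5.6 : 43.0 : 100.0 : 61.7

5.6 : 43.0 : 100.0 : 61.7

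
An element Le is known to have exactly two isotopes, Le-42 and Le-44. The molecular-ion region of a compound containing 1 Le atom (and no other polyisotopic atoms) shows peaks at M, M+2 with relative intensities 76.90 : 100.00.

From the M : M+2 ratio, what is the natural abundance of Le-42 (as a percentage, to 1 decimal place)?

43.5%

Let p = fractional abundance of Le-42. I(M+2)/I(M) = [C(1,1)·p^0·(1−p)] / p^1 = 1·(1−p)/p = 100.00/76.90 = 1.3004
(1−p)/p = 1.3004/1 = 1.3004  ⇒  p = 1/(1 + 1.3004) = 0.4347
Le-42: 43.5%, Le-44: 56.5%.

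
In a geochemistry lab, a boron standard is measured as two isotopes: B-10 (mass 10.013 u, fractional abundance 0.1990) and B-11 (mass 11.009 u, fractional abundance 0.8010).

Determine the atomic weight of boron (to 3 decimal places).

Average mass = Σ (abundance × isotope mass) = 0.1990 × 10.013 + 0.8010 × 11.009
= 1.9926 + 8.8182 = 10.8108 u

10.811 u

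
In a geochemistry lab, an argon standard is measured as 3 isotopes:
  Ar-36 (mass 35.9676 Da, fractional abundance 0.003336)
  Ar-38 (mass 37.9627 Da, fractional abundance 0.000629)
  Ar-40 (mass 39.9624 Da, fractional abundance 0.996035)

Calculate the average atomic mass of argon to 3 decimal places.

Weight each isotope mass by its fractional abundance: 0.003336 × 35.9676 + 0.000629 × 37.9627 + 0.996035 × 39.9624
= 0.11999 + 0.02388 + 39.80395 = 39.94782 Da

39.948 Da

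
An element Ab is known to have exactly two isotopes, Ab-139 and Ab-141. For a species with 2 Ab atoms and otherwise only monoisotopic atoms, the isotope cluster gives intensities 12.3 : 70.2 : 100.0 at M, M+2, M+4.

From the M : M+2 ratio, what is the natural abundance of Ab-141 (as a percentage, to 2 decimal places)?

74.05%

Write p for the Ab-139 fraction. I(M+2)/I(M) = [C(2,1)·p^1·(1−p)] / p^2 = 2·(1−p)/p = 70.2/12.3 = 5.7073
(1−p)/p = 5.7073/2 = 2.8537  ⇒  p = 1/(1 + 2.8537) = 0.2595
Ab-139: 25.95%, Ab-141: 74.05%.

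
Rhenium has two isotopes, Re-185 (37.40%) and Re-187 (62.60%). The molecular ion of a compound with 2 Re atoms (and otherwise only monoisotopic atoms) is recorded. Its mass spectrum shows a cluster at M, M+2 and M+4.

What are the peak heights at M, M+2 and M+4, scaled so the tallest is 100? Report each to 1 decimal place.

29.9 : 100.0 : 83.7

The 2 Re atoms are independent, so intensities follow the terms of (0.3740 + 0.6260)^2.
P(M) = 0.3740^2 = 0.139876
P(M+2) = 2 × 0.3740^1 × 0.6260^1 = 0.468248
P(M+4) = 0.6260^2 = 0.391876
The M+2 peak is largest (0.468248); scaling to 100 gives 29.9 : 100.0 : 83.7.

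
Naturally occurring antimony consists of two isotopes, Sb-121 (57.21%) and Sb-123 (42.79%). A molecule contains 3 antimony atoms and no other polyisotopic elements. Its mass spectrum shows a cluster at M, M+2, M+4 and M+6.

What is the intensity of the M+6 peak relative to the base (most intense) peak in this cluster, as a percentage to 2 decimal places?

(0.5721 + 0.4279)^3 gives M 0.1872, M+2 0.4202, M+4 0.3143, M+6 0.0783; the largest is M+2.
P(M+2) = C(3,1) × 0.5721^2 × 0.4279^1 = 3 × 0.32729841 × 0.4279 = 0.420153 (base)
P(M+6) = C(3,3) × 0.5721^0 × 0.4279^3 = 1 × 1.0000 × 0.07834781 = 0.078348
Relative intensity = 0.078348 / 0.420153 × 100 = 18.65

18.65%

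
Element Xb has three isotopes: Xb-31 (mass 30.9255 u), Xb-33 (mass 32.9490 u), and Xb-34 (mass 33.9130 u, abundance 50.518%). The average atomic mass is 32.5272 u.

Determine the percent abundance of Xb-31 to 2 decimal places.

44.91%

Let x and y be the fractions of Xb-31 and Xb-33. Then x + y = 1 − 0.50518 = 0.49482 and 30.9255x + 32.9490y = 32.5272 − 0.50518×33.9130 = 15.39503066.
Substituting: 30.9255x + 32.9490(0.49482 − x) = 15.39503066
(30.9255 − 32.9490)x = -0.90879352  ⇒  x = 0.44912, y = 0.04570
Xb-31: 44.91%, Xb-33: 4.57%.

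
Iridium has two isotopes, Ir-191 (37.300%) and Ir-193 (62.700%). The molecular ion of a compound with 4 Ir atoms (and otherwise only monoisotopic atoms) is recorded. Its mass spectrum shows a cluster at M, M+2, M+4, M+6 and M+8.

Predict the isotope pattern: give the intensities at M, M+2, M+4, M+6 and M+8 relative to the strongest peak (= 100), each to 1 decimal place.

5.3 : 35.4 : 89.2 : 100.0 : 42.0

Each Ir atom is independently Ir-191 (p = 0.37300) or Ir-193 (q = 0.62700); the cluster is the binomial expansion (p + q)^4.
P(M) = 0.37300^4 = 0.019357
P(M+2) = 4 × 0.37300^3 × 0.62700^1 = 0.130153
P(M+4) = 6 × 0.37300^2 × 0.62700^2 = 0.328174
P(M+6) = 4 × 0.37300^1 × 0.62700^3 = 0.367766
P(M+8) = 0.62700^4 = 0.154550
The M+6 peak is largest (0.367766); scaling to 100 gives 5.3 : 35.4 : 89.2 : 100.0 : 42.0.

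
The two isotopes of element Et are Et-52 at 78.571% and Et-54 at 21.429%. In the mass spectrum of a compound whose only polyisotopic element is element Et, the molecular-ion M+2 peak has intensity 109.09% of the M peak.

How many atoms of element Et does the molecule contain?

For n independent Et atoms, I(M+2)/I(M) = n · (abundance Et-54) / (abundance Et-52) = n · 0.21429/0.78571.
n = 1.0909 × 0.78571/0.21429 = 4.00 ≈ 4

4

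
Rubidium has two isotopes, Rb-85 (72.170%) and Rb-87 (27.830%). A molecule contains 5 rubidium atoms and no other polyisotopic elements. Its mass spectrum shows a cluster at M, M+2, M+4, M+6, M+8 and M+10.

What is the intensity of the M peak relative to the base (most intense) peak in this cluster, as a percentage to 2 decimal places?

(0.72170 + 0.27830)^5 gives M 0.1958, M+2 0.3775, M+4 0.2911, M+6 0.1123, M+8 0.0216, M+10 0.0017; the largest is M+2.
P(M+2) = C(5,1) × 0.72170^4 × 0.27830^1 = 5 × 0.27128565 × 0.2783 = 0.377494 (base)
P(M) = C(5,0) × 0.72170^5 × 0.27830^0 = 1 × 0.19578685 × 1.0000 = 0.195787
Relative intensity = 0.195787 / 0.377494 × 100 = 51.86

51.86%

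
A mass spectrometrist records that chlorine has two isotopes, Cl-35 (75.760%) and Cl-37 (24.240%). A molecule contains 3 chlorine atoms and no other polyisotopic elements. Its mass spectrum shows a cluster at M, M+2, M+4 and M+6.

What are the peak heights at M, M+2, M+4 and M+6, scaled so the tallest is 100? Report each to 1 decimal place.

The 3 Cl atoms are independent, so intensities follow the terms of (0.75760 + 0.24240)^3.
P(M) = 0.75760^3 = 0.434830
P(M+2) = 3 × 0.75760^2 × 0.24240^1 = 0.417382
P(M+4) = 3 × 0.75760^1 × 0.24240^2 = 0.133545
P(M+6) = 0.24240^3 = 0.014243
The M peak is largest (0.434830); scaling to 100 gives 100.0 : 96.0 : 30.7 : 3.3.

100.0 : 96.0 : 30.7 : 3.3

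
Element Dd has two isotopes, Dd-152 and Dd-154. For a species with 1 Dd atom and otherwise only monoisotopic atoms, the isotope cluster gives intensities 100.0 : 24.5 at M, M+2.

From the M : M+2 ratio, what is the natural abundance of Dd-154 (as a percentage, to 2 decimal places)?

If p is the fraction of Dd that is Dd-152, then I(M+2)/I(M) = [C(1,1)·p^0·(1−p)] / p^1 = 1·(1−p)/p = 24.5/100.0 = 0.2450
(1−p)/p = 0.2450/1 = 0.2450  ⇒  p = 1/(1 + 0.2450) = 0.8032
Dd-152: 80.32%, Dd-154: 19.68%.

19.68%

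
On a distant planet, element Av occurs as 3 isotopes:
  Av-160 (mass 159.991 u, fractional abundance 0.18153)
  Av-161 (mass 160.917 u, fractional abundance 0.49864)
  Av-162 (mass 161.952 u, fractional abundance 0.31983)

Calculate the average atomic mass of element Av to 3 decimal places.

161.080 u

The abundance-weighted mean is 0.18153 × 159.991 + 0.49864 × 160.917 + 0.31983 × 161.952
= 29.0432 + 80.2397 + 51.7971 = 161.0800 u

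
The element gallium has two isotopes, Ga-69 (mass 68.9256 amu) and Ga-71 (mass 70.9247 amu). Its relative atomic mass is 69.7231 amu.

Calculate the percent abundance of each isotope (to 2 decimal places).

Ga-69: 60.11%, Ga-71: 39.89%

With x = fraction of Ga-69 (so Ga-71 is 1 − x):
68.9256·x + 70.9247·(1 − x) = 69.7231
(68.9256 − 70.9247)·x = 69.7231 − 70.9247
x = -1.2016 / -1.9991 = 0.60107 → 60.11% Ga-69, 39.89% Ga-71.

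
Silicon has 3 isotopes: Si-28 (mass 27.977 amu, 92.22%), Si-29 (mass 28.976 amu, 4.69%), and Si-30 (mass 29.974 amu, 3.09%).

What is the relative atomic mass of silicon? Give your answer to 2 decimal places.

The abundance-weighted mean is 0.9222 × 27.977 + 0.0469 × 28.976 + 0.0309 × 29.974
= 25.8004 + 1.3590 + 0.9262 = 28.0856 amu

28.09 amu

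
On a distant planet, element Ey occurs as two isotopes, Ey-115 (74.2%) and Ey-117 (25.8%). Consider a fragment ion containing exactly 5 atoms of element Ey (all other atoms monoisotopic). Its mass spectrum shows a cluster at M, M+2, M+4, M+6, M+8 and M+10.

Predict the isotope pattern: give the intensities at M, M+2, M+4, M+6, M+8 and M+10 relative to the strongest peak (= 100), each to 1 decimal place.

Each Ey atom is independently Ey-115 (p = 0.742) or Ey-117 (q = 0.258); the cluster is the binomial expansion (p + q)^5.
P(M) = 0.742^5 = 0.224916
P(M+2) = 5 × 0.742^4 × 0.258^1 = 0.391026
P(M+4) = 10 × 0.742^3 × 0.258^2 = 0.271926
P(M+6) = 10 × 0.742^2 × 0.258^3 = 0.094551
P(M+8) = 5 × 0.742^1 × 0.258^4 = 0.016438
P(M+10) = 0.258^5 = 0.001143
The M+2 peak is largest (0.391026); scaling to 100 gives 57.5 : 100.0 : 69.5 : 24.2 : 4.2 : 0.3.

57.5 : 100.0 : 69.5 : 24.2 : 4.2 : 0.3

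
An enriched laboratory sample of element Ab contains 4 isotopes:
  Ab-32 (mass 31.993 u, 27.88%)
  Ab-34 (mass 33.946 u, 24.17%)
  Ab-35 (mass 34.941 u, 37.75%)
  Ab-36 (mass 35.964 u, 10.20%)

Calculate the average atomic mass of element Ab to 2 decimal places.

Ar = Σ fᵢ·mᵢ = 0.2788 × 31.993 + 0.2417 × 33.946 + 0.3775 × 34.941 + 0.1020 × 35.964
= 8.9196 + 8.2047 + 13.1902 + 3.6683 = 33.9828 u

33.98 u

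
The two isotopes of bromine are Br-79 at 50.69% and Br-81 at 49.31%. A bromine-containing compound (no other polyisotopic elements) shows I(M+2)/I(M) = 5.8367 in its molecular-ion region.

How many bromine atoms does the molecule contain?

6

The M+2/M ratio from n Br atoms is n · q/p = n · 0.4931/0.5069.
n = 5.8367 × 0.5069/0.4931 = 6.00 ≈ 6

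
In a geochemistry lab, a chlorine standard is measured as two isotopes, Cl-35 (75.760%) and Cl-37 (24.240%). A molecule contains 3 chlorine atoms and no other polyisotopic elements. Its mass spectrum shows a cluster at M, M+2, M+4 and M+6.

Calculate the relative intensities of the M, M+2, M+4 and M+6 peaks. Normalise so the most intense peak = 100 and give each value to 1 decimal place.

100.0 : 96.0 : 30.7 : 3.3

Each Cl atom is independently Cl-35 (p = 0.75760) or Cl-37 (q = 0.24240); the cluster is the binomial expansion (p + q)^3.
P(M) = 0.75760^3 = 0.434830
P(M+2) = 3 × 0.75760^2 × 0.24240^1 = 0.417382
P(M+4) = 3 × 0.75760^1 × 0.24240^2 = 0.133545
P(M+6) = 0.24240^3 = 0.014243
The M peak is largest (0.434830); scaling to 100 gives 100.0 : 96.0 : 30.7 : 3.3.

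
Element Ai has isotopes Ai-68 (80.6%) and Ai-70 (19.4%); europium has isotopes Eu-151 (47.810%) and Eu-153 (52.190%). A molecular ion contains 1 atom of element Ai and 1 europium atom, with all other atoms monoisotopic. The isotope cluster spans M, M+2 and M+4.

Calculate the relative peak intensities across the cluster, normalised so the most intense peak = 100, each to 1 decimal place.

75.1 : 100.0 : 19.7

Element Ai pattern (n=1): 0.8060 : 0.1940
Europium pattern (n=1): 0.4781 : 0.5219
Convolve the two distributions (both contribute in 2-u steps):
  M: 0.8060×0.4781 = 0.385349
  M+2: 0.8060×0.5219 + 0.1940×0.4781 = 0.513403
  M+4: 0.1940×0.5219 = 0.101249
Scale to base peak (0.513403) = 100: 75.1 : 100.0 : 19.7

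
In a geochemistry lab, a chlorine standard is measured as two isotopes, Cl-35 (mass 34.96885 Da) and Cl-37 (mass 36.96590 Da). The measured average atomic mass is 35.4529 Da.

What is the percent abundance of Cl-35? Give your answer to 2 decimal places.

75.76%

Writing the weighted mean with unknown fraction x of Cl-35:
34.96885·x + 36.96590·(1 − x) = 35.4529
(34.96885 − 36.96590)·x = 35.4529 − 36.96590
x = -1.51300 / -1.99705 = 0.75762 → 75.76% Cl-35, 24.24% Cl-37.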